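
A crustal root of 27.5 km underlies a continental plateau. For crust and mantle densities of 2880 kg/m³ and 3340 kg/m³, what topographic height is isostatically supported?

4.39 km

For local isostatic compensation: ρ_c h = (ρ_m − ρ_c) r.
h = r (ρ_m − ρ_c) / ρ_c = 27.5 km × (3340 − 2880) / 2880 = 4.39 km.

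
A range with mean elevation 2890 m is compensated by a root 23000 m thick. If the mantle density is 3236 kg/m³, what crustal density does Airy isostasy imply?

ρ_c h = (ρ_m − ρ_c) r → ρ_c (h + r) = ρ_m r → ρ_c = ρ_m r / (h + r).
ρ_c = 3236 × 23000 m / (2890 m + 23000 m) = 2870 kg/m³.

2870 kg/m³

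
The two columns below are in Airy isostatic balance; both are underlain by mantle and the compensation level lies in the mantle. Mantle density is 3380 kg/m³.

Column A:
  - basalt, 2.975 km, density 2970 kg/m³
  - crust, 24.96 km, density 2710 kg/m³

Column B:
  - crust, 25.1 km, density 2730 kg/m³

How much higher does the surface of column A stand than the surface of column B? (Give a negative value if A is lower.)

For any compensation level in the mantle, the mantle terms cancel and isostasy reduces to e = (Σt_A − Σt_B) − (Σ(ρt)_A − Σ(ρt)_B) / ρ_m.
Σt_A = 27.935 km; Σt_B = 25.1 km; Σ(ρt)_A = 76477.35; Σ(ρt)_B = 68523 (in km·kg/m³).
e = (27.935 − 25.1) − (76477.35 − 68523) / 3380 = 0.482 km.

0.482 km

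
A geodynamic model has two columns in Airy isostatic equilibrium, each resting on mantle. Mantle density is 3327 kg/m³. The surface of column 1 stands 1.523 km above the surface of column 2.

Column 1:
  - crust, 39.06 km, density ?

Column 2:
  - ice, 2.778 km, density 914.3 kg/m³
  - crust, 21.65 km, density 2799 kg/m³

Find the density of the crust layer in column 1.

Take the compensation level at the base of the deeper column (depth z_c below the surface of column 1) and equate Σ ρ_i t_i down to z_c; mantle fills any gap and the z_c terms cancel.
Column 1: 39.06×ρ + (z_c − 39.06)×3327
Column 2: 1.523×0 + 2.778×914.3 + 21.65×2799 + (z_c − 1.523 − 24.428)×3327
The z_c×3327 term appears on both sides and cancels. Collect the known terms of each column as K = Σ(ρt)_known − 3327 × (depth of known layers): K_1 = 0 − 3327×39.06 = −129952.62; K_2 = 63138.2754 − 3327×(1.523 + 24.428) = −23200.7016.
Balance: K_1 + 39.06×ρ = K_2, so ρ = (K_2 − K_1)/39.06 = 106752/39.06 = 2730 kg/m³.

2730 kg/m³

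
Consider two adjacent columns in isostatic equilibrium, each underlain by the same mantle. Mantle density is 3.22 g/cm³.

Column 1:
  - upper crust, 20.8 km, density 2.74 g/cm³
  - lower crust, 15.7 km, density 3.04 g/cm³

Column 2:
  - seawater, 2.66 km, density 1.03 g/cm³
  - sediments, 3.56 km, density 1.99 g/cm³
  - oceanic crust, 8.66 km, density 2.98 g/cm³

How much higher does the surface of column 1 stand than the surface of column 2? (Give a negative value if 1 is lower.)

For any compensation level in the mantle, the mantle terms cancel and isostasy reduces to e = (Σt_1 − Σt_2) − (Σ(ρt)_1 − Σ(ρt)_2) / ρ_m.
Σt_1 = 36.5 km; Σt_2 = 14.88 km; Σ(ρt)_1 = 104.72; Σ(ρt)_2 = 35.631 (in km·g/cm³).
e = (36.5 − 14.88) − (104.72 − 35.631) / 3.22 = 0.164 km.

0.164 km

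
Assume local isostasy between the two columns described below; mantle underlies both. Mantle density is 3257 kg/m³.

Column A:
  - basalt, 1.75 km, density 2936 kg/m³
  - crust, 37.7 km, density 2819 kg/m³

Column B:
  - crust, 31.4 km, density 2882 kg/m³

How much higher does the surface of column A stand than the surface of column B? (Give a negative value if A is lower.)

For any compensation level in the mantle, the mantle terms cancel and isostasy reduces to e = (Σt_A − Σt_B) − (Σ(ρt)_A − Σ(ρt)_B) / ρ_m.
Σt_A = 39.45 km; Σt_B = 31.4 km; Σ(ρt)_A = 111414.3; Σ(ρt)_B = 90494.8 (in km·kg/m³).
e = (39.45 − 31.4) − (111414.3 − 90494.8) / 3257 = 1.63 km.

1.63 km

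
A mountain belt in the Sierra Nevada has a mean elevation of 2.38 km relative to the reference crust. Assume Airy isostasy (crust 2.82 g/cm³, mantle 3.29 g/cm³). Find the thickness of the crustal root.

14.3 km

Balancing pressure at the compensation depth: the weight of the topography is balanced by the buoyancy of the root, ρ_c h = (ρ_m − ρ_c) r.
r = h · ρ_c / (ρ_m − ρ_c) = 2.38 km × 2.82 / (3.29 − 2.82) = 14.3 km.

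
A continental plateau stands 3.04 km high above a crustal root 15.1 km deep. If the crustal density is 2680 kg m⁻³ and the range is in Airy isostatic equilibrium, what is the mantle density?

3220 kg m⁻³

Airy balance: ρ_c h = (ρ_m − ρ_c) r → ρ_m = ρ_c (1 + h/r).
ρ_m = 2680 × (1 + 3.04 km/15.1 km) = 3220 kg m⁻³.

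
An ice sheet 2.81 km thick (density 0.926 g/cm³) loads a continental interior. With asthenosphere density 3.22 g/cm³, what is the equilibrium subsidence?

0.808 km

For local isostatic compensation: the ice load ρ_ice t is balanced by mantle displaced below, ρ_m s.
s = t ρ_ice / ρ_m = 2.81 km × 0.926/3.22 = 0.808 km.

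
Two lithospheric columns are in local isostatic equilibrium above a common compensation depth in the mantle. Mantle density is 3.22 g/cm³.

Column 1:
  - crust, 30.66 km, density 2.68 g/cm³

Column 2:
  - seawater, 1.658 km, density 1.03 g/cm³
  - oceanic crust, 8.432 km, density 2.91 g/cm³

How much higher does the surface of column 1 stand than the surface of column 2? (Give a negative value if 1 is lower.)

For any compensation level in the mantle, the mantle terms cancel and isostasy reduces to e = (Σt_1 − Σt_2) − (Σ(ρt)_1 − Σ(ρt)_2) / ρ_m.
Σt_1 = 30.66 km; Σt_2 = 10.09 km; Σ(ρt)_1 = 82.1688; Σ(ρt)_2 = 26.24486 (in km·g/cm³).
e = (30.66 − 10.09) − (82.1688 − 26.24486) / 3.22 = 3.2 km.

3.2 km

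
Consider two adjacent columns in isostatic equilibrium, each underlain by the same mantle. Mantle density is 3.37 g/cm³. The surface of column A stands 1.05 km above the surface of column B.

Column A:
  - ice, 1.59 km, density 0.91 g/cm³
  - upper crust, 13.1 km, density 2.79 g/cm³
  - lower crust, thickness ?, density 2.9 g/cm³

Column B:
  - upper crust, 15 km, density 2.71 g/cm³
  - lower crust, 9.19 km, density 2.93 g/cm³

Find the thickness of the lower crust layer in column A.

Take the compensation level at the base of the deeper column (depth z_c below the surface of column A) and equate Σ ρ_i t_i down to z_c; mantle fills any gap and the z_c terms cancel.
Column A: 1.59×0.91 + 13.1×2.79 + x×2.9 + (z_c − 14.69 − x)×3.37
Column B: 1.05×0 + 15×2.71 + 9.19×2.93 + (z_c − 1.05 − 24.19)×3.37
The z_c×3.37 term appears on both sides and cancels. Collect the known terms of each column as K = Σ(ρt)_known − 3.37 × (depth of known layers): K_A = 37.9959 − 3.37×14.69 = −11.5094; K_B = 67.5767 − 3.37×(1.05 + 24.19) = −17.4821.
Balance: K_A − x×(3.37 − 2.9) = K_B, so x = (K_A − K_B)/(3.37 − 2.9) = 5.9727/0.47 = 12.7 km.

12.7 km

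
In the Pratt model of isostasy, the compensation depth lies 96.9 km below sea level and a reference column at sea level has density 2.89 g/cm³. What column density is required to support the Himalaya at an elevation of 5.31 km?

2.74 g/cm³

Pratt balance: ρ_ref D = ρ (D + h).
ρ = ρ_ref D/(D + h) = 2.89 × 96.9 km/(96.9 km + 5.31 km) = 2.74 g/cm³.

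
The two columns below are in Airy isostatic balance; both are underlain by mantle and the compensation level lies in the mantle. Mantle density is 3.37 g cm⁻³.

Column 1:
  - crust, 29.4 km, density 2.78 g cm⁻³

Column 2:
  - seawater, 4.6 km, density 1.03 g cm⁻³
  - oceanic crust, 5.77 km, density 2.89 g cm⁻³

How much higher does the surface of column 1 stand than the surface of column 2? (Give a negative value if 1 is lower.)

1.13 km

For any compensation level in the mantle, the mantle terms cancel and isostasy reduces to e = (Σt_1 − Σt_2) − (Σ(ρt)_1 − Σ(ρt)_2) / ρ_m.
Σt_1 = 29.4 km; Σt_2 = 10.37 km; Σ(ρt)_1 = 81.732; Σ(ρt)_2 = 21.4133 (in km·g cm⁻³).
e = (29.4 − 10.37) − (81.732 − 21.4133) / 3.37 = 1.13 km.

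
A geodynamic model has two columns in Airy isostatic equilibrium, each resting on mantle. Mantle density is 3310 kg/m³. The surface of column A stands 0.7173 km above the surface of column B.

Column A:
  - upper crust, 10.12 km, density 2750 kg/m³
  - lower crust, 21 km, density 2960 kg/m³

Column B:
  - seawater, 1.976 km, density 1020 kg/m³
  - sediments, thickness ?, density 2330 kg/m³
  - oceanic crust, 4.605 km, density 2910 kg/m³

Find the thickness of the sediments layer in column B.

Take the compensation level at the base of the deeper column (depth z_c below the surface of column A) and equate Σ ρ_i t_i down to z_c; mantle fills any gap and the z_c terms cancel.
Column A: 10.12×2750 + 21×2960 + (z_c − 31.12)×3310
Column B: 0.7173×0 + 1.976×1020 + x×2330 + 4.605×2910 + (z_c − 0.7173 − 6.581 − x)×3310
The z_c×3310 term appears on both sides and cancels. Collect the known terms of each column as K = Σ(ρt)_known − 3310 × (depth of known layers): K_A = 89990 − 3310×31.12 = −13017.2; K_B = 15416.07 − 3310×(0.7173 + 6.581) = −8741.303.
Balance: K_A = K_B − x×(3310 − 2330), so x = (K_B − K_A)/(3310 − 2330) = 4275.9/980 = 4.36 km.

4.36 km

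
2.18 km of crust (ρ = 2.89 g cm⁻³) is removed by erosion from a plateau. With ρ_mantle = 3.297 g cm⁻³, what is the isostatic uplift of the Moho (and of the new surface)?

1.91 km

Unloading: uplift u = e ρ_c/ρ_m = 2.18 km × 2.89/3.297 = 1.91 km.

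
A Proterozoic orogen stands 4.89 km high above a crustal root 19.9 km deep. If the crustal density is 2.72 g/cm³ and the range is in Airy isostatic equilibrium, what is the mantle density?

Airy balance: ρ_c h = (ρ_m − ρ_c) r → ρ_m = ρ_c (1 + h/r).
ρ_m = 2.72 × (1 + 4.89 km/19.9 km) = 3.39 g/cm³.

3.39 g/cm³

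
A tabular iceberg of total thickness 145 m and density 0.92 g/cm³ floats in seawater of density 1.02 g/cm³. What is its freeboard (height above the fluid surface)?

Floating equilibrium: submerged depth d = t ρ_obj/ρ_fluid = 145 m × 0.92/1.02 = 130.8 m.
Freeboard = t − d = 145 m − 130.8 m = 14.2 m.

14.2 m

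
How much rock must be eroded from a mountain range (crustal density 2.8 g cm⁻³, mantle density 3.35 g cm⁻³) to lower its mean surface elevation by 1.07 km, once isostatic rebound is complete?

6.52 km

Net drop Δ = e − u = e − e ρ_c/ρ_m = e (ρ_m − ρ_c)/ρ_m.
e = Δ ρ_m/(ρ_m − ρ_c) = 1.07 km × 3.35/0.55 = 6.52 km.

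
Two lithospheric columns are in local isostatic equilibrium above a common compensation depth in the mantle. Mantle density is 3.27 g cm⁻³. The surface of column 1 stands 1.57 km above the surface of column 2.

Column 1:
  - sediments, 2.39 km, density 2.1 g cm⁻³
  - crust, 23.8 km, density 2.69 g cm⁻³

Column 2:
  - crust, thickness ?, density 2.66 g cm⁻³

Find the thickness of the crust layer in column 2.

Take the compensation level at the base of the deeper column (depth z_c below the surface of column 1) and equate Σ ρ_i t_i down to z_c; mantle fills any gap and the z_c terms cancel.
Column 1: 2.39×2.1 + 23.8×2.69 + (z_c − 26.19)×3.27
Column 2: 1.57×0 + x×2.66 + (z_c − 1.57 − 0 − x)×3.27
The z_c×3.27 term appears on both sides and cancels. Collect the known terms of each column as K = Σ(ρt)_known − 3.27 × (depth of known layers): K_1 = 69.041 − 3.27×26.19 = −16.6003; K_2 = 0 − 3.27×(1.57 + 0) = −5.1339.
Balance: K_1 = K_2 − x×(3.27 − 2.66), so x = (K_2 − K_1)/(3.27 − 2.66) = 11.4664/0.61 = 18.8 km.

18.8 km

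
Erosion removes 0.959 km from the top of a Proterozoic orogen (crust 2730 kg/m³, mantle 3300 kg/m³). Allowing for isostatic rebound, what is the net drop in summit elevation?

Rebound u = e ρ_c/ρ_m = 0.959 km × 2730/3300 = 0.7934 km.
Net surface drop = e − u = 0.959 km − 0.7934 km = e (ρ_m − ρ_c)/ρ_m = 0.166 km.

0.166 km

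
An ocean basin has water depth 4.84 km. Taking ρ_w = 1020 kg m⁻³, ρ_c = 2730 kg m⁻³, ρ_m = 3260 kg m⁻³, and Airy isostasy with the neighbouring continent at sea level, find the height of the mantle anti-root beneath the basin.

15.6 km

Isostatic balance requires: replacing crust with seawater at the top is compensated by replacing crust with mantle at the base: d (ρ_c − ρ_w) = a (ρ_m − ρ_c).
a = d (ρ_c − ρ_w)/(ρ_m − ρ_c) = 4.84 km × 1710/530 = 15.6 km.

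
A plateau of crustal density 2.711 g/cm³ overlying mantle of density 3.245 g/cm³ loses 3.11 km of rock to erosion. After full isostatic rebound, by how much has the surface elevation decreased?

Rebound u = e ρ_c/ρ_m = 3.11 km × 2.711/3.245 = 2.598 km.
Net surface drop = e − u = 3.11 km − 2.598 km = e (ρ_m − ρ_c)/ρ_m = 0.512 km.

0.512 km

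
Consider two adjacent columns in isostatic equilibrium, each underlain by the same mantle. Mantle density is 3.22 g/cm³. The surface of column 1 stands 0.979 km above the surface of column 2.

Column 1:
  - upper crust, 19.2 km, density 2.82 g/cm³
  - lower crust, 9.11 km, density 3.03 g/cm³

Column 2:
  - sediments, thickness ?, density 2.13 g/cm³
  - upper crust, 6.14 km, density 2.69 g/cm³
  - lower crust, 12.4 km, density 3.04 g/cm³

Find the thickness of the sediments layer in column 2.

Take the compensation level at the base of the deeper column (depth z_c below the surface of column 1) and equate Σ ρ_i t_i down to z_c; mantle fills any gap and the z_c terms cancel.
Column 1: 19.2×2.82 + 9.11×3.03 + (z_c − 28.31)×3.22
Column 2: 0.979×0 + x×2.13 + 6.14×2.69 + 12.4×3.04 + (z_c − 0.979 − 18.54 − x)×3.22
The z_c×3.22 term appears on both sides and cancels. Collect the known terms of each column as K = Σ(ρt)_known − 3.22 × (depth of known layers): K_1 = 81.7473 − 3.22×28.31 = −9.4109; K_2 = 54.2126 − 3.22×(0.979 + 18.54) = −8.63858.
Balance: K_1 = K_2 − x×(3.22 − 2.13), so x = (K_2 − K_1)/(3.22 − 2.13) = 0.77232/1.09 = 0.709 km.

0.709 km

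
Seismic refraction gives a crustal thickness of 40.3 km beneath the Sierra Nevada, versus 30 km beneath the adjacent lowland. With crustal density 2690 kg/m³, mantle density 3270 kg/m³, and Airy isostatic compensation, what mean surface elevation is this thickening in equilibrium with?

1.83 km

Excess crust Δ = 40.3 km − 30 km = 10.3 km, split between elevation h and root r with h + r = Δ.
Airy balance ρ_c h = (ρ_m − ρ_c) r gives r = h ρ_c/(ρ_m − ρ_c), so h (1 + ρ_c/(ρ_m − ρ_c)) = Δ, i.e. h = Δ (ρ_m − ρ_c)/ρ_m.
h = 10.3 km × 580/3270 = 1.83 km.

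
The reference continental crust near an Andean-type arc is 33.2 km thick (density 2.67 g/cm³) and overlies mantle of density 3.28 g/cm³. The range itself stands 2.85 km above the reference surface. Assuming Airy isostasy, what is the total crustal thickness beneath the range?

Root depth r = h ρ_c / (ρ_m − ρ_c) = 2.85 km × 2.67 / 0.61 = 12.47 km.
Total thickness = T + h + r = 33.2 km + 2.85 km + 12.47 km = 48.5 km.

48.5 km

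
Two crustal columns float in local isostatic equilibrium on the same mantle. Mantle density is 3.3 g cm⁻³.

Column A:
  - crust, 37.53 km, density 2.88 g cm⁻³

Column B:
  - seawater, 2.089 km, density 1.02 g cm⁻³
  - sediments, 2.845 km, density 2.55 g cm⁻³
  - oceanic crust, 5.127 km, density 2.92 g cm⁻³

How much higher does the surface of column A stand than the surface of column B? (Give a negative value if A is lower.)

For any compensation level in the mantle, the mantle terms cancel and isostasy reduces to e = (Σt_A − Σt_B) − (Σ(ρt)_A − Σ(ρt)_B) / ρ_m.
Σt_A = 37.53 km; Σt_B = 10.061 km; Σ(ρt)_A = 108.0864; Σ(ρt)_B = 24.35637 (in km·g cm⁻³).
e = (37.53 − 10.061) − (108.0864 − 24.35637) / 3.3 = 2.1 km.

2.1 km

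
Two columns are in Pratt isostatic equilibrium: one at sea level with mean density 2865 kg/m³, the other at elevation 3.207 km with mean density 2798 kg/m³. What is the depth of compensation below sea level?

ρ_ref D = ρ (D + h) → D (ρ_ref − ρ) = ρ h.
D = ρ h/(ρ_ref − ρ) = 2798 × 3.207 km/(2865 − 2798) = 134 km.

134 km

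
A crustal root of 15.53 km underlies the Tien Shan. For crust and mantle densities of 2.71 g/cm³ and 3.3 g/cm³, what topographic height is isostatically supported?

For local isostatic compensation: ρ_c h = (ρ_m − ρ_c) r.
h = r (ρ_m − ρ_c) / ρ_c = 15.53 km × (3.3 − 2.71) / 2.71 = 3.38 km.

3.38 km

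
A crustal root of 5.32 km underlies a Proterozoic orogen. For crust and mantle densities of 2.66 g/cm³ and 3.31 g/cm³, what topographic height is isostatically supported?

Balancing pressure at the compensation depth: ρ_c h = (ρ_m − ρ_c) r.
h = r (ρ_m − ρ_c) / ρ_c = 5.32 km × (3.31 − 2.66) / 2.66 = 1.3 km.

1.3 km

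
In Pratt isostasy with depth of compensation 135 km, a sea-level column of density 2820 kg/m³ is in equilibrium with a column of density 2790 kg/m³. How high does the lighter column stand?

1.45 km

ρ_ref D = ρ (D + h) → h = D (ρ_ref − ρ)/ρ.
h = 135 km × (2820 − 2790)/2790 = 1.45 km.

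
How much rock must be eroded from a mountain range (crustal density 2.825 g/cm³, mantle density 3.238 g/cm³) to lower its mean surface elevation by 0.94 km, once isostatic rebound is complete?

7.37 km

Net drop Δ = e − u = e − e ρ_c/ρ_m = e (ρ_m − ρ_c)/ρ_m.
e = Δ ρ_m/(ρ_m − ρ_c) = 0.94 km × 3.238/0.413 = 7.37 km.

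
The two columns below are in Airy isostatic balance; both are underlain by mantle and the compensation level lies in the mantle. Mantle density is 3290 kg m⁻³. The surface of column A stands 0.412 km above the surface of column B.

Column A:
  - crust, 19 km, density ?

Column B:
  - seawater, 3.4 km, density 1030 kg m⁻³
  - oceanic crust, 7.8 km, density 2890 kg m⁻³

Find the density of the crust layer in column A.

Take the compensation level at the base of the deeper column (depth z_c below the surface of column A) and equate Σ ρ_i t_i down to z_c; mantle fills any gap and the z_c terms cancel.
Column A: 19×ρ + (z_c − 19)×3290
Column B: 0.412×0 + 3.4×1030 + 7.8×2890 + (z_c − 0.412 − 11.2)×3290
The z_c×3290 term appears on both sides and cancels. Collect the known terms of each column as K = Σ(ρt)_known − 3290 × (depth of known layers): K_A = 0 − 3290×19 = −62510; K_B = 26044 − 3290×(0.412 + 11.2) = −12159.48.
Balance: K_A + 19×ρ = K_B, so ρ = (K_B − K_A)/19 = 50350.5/19 = 2650 kg m⁻³.

2650 kg m⁻³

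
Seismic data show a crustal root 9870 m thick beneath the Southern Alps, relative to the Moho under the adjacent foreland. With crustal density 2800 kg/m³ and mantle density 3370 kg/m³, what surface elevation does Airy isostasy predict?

2010 m

For local isostatic compensation: ρ_c h = (ρ_m − ρ_c) r.
h = r (ρ_m − ρ_c) / ρ_c = 9870 m × (3370 − 2800) / 2800 = 2010 m.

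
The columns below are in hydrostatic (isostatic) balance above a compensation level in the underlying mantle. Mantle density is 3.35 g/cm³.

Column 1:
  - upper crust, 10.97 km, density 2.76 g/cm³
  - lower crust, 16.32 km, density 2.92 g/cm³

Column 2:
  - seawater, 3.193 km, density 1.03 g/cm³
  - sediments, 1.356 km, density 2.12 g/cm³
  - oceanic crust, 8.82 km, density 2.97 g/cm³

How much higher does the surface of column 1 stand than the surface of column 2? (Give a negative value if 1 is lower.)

0.317 km

For any compensation level in the mantle, the mantle terms cancel and isostasy reduces to e = (Σt_1 − Σt_2) − (Σ(ρt)_1 − Σ(ρt)_2) / ρ_m.
Σt_1 = 27.29 km; Σt_2 = 13.369 km; Σ(ρt)_1 = 77.9316; Σ(ρt)_2 = 32.35891 (in km·g/cm³).
e = (27.29 − 13.369) − (77.9316 − 32.35891) / 3.35 = 0.317 km.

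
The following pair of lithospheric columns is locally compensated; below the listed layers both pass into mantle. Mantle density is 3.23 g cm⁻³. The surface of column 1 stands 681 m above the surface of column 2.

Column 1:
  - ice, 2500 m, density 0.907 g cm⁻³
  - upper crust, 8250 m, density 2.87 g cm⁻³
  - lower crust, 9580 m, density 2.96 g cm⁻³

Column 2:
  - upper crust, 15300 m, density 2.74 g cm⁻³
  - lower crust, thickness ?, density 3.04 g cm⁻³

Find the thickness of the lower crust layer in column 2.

8780 m

Take the compensation level at the base of the deeper column (depth z_c below the surface of column 1) and equate Σ ρ_i t_i down to z_c; mantle fills any gap and the z_c terms cancel.
Column 1: 2500×0.907 + 8250×2.87 + 9580×2.96 + (z_c − 20330)×3.23
Column 2: 681×0 + 15300×2.74 + x×3.04 + (z_c − 681 − 15300 − x)×3.23
The z_c×3.23 term appears on both sides and cancels. Collect the known terms of each column as K = Σ(ρt)_known − 3.23 × (depth of known layers): K_1 = 54301.8 − 3.23×20330 = −11364.1; K_2 = 41922 − 3.23×(681 + 15300) = −9696.63.
Balance: K_1 = K_2 − x×(3.23 − 3.04), so x = (K_2 − K_1)/(3.23 − 3.04) = 1667.47/0.19 = 8780 m.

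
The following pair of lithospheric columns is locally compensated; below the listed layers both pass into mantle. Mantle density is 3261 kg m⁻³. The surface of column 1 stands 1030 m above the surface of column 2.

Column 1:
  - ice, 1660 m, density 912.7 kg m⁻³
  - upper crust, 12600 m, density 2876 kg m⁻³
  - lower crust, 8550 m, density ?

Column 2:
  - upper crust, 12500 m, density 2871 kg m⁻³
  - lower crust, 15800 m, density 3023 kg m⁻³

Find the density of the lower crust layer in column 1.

Take the compensation level at the base of the deeper column (depth z_c below the surface of column 1) and equate Σ ρ_i t_i down to z_c; mantle fills any gap and the z_c terms cancel.
Column 1: 1660×912.7 + 12600×2876 + 8550×ρ + (z_c − 22810)×3261
Column 2: 1030×0 + 12500×2871 + 15800×3023 + (z_c − 1030 − 28300)×3261
The z_c×3261 term appears on both sides and cancels. Collect the known terms of each column as K = Σ(ρt)_known − 3261 × (depth of known layers): K_1 = 37752682 − 3261×22810 = −36630728; K_2 = 83650900 − 3261×(1030 + 28300) = −11994230.
Balance: K_1 + 8550×ρ = K_2, so ρ = (K_2 − K_1)/8550 = 24636500/8550 = 2880 kg m⁻³.

2880 kg m⁻³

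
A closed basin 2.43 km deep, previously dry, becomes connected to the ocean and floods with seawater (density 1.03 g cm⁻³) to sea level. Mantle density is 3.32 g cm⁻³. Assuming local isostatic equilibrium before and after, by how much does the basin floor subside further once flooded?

After flooding the water column is d + s deep. Its weight must equal the weight of mantle displaced by the extra subsidence s: (d + s) ρ_w = s ρ_m.
s = d ρ_w / (ρ_m − ρ_w) = 2.43 km × 1.03/(3.32 − 1.03) = 1.09 km.

1.09 km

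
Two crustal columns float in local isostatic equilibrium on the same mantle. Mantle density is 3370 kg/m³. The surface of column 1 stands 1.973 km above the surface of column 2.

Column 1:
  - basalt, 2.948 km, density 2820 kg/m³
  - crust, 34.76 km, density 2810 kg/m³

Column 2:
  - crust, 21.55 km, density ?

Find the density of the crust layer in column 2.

Take the compensation level at the base of the deeper column (depth z_c below the surface of column 1) and equate Σ ρ_i t_i down to z_c; mantle fills any gap and the z_c terms cancel.
Column 1: 2.948×2820 + 34.76×2810 + (z_c − 37.708)×3370
Column 2: 1.973×0 + 21.55×ρ + (z_c − 1.973 − 21.55)×3370
The z_c×3370 term appears on both sides and cancels. Collect the known terms of each column as K = Σ(ρt)_known − 3370 × (depth of known layers): K_1 = 105988.96 − 3370×37.708 = −21087; K_2 = 0 − 3370×(1.973 + 21.55) = −79272.51.
Balance: K_1 = K_2 + 21.55×ρ, so ρ = (K_1 − K_2)/21.55 = 58185.5/21.55 = 2700 kg/m³.

2700 kg/m³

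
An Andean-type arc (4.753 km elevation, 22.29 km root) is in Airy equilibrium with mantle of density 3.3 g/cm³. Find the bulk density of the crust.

ρ_c h = (ρ_m − ρ_c) r → ρ_c (h + r) = ρ_m r → ρ_c = ρ_m r / (h + r).
ρ_c = 3.3 × 22.29 km / (4.753 km + 22.29 km) = 2.72 g/cm³.

2.72 g/cm³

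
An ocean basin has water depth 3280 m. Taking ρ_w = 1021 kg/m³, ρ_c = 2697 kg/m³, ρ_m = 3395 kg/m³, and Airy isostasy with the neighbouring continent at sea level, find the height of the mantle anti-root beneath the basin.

Balancing pressure at the compensation depth: replacing crust with seawater at the top is compensated by replacing crust with mantle at the base: d (ρ_c − ρ_w) = a (ρ_m − ρ_c).
a = d (ρ_c − ρ_w)/(ρ_m − ρ_c) = 3280 m × 1676/698 = 7880 m.

7880 m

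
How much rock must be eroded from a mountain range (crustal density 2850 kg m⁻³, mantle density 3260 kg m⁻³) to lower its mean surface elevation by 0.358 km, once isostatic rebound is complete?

Net drop Δ = e − u = e − e ρ_c/ρ_m = e (ρ_m − ρ_c)/ρ_m.
e = Δ ρ_m/(ρ_m − ρ_c) = 0.358 km × 3260/410 = 2.85 km.

2.85 km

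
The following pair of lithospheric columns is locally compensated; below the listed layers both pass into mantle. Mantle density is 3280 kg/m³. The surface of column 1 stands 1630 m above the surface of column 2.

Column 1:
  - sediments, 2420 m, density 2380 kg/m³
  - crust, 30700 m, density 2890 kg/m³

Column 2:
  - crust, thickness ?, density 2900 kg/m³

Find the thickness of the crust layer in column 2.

23200 m

Take the compensation level at the base of the deeper column (depth z_c below the surface of column 1) and equate Σ ρ_i t_i down to z_c; mantle fills any gap and the z_c terms cancel.
Column 1: 2420×2380 + 30700×2890 + (z_c − 33120)×3280
Column 2: 1630×0 + x×2900 + (z_c − 1630 − 0 − x)×3280
The z_c×3280 term appears on both sides and cancels. Collect the known terms of each column as K = Σ(ρt)_known − 3280 × (depth of known layers): K_1 = 94482600 − 3280×33120 = −14151000; K_2 = 0 − 3280×(1630 + 0) = −5346400.
Balance: K_1 = K_2 − x×(3280 − 2900), so x = (K_2 − K_1)/(3280 − 2900) = 8804600/380 = 23200 m.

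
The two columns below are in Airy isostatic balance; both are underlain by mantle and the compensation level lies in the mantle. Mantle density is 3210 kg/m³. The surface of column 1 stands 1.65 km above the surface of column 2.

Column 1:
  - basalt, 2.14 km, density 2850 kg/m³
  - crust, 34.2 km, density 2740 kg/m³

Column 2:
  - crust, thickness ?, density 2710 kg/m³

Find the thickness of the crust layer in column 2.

Take the compensation level at the base of the deeper column (depth z_c below the surface of column 1) and equate Σ ρ_i t_i down to z_c; mantle fills any gap and the z_c terms cancel.
Column 1: 2.14×2850 + 34.2×2740 + (z_c − 36.34)×3210
Column 2: 1.65×0 + x×2710 + (z_c − 1.65 − 0 − x)×3210
The z_c×3210 term appears on both sides and cancels. Collect the known terms of each column as K = Σ(ρt)_known − 3210 × (depth of known layers): K_1 = 99807 − 3210×36.34 = −16844.4; K_2 = 0 − 3210×(1.65 + 0) = −5296.5.
Balance: K_1 = K_2 − x×(3210 − 2710), so x = (K_2 − K_1)/(3210 − 2710) = 11547.9/500 = 23.1 km.

23.1 km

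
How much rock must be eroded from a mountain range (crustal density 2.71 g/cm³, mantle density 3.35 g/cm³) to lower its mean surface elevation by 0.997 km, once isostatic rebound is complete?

Net drop Δ = e − u = e − e ρ_c/ρ_m = e (ρ_m − ρ_c)/ρ_m.
e = Δ ρ_m/(ρ_m − ρ_c) = 0.997 km × 3.35/0.64 = 5.22 km.

5.22 km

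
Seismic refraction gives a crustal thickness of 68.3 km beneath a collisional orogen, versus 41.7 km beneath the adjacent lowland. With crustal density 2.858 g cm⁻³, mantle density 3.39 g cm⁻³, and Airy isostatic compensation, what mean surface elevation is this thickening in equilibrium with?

4.17 km

Excess crust Δ = 68.3 km − 41.7 km = 26.6 km, split between elevation h and root r with h + r = Δ.
Airy balance ρ_c h = (ρ_m − ρ_c) r gives r = h ρ_c/(ρ_m − ρ_c), so h (1 + ρ_c/(ρ_m − ρ_c)) = Δ, i.e. h = Δ (ρ_m − ρ_c)/ρ_m.
h = 26.6 km × 0.532/3.39 = 4.17 km.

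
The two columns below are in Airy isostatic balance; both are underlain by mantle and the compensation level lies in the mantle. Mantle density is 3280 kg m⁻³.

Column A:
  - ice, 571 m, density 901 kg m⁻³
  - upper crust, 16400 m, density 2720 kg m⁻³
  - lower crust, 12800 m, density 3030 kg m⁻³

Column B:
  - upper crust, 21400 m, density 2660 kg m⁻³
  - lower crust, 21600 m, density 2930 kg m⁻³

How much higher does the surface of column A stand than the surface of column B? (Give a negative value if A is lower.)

For any compensation level in the mantle, the mantle terms cancel and isostasy reduces to e = (Σt_A − Σt_B) − (Σ(ρt)_A − Σ(ρt)_B) / ρ_m.
Σt_A = 29771 m; Σt_B = 43000 m; Σ(ρt)_A = 83906471; Σ(ρt)_B = 120212000 (in m·kg m⁻³).
e = (29771 − 43000) − (83906471 − 120212000) / 3280 = −2160 m.

−2160 m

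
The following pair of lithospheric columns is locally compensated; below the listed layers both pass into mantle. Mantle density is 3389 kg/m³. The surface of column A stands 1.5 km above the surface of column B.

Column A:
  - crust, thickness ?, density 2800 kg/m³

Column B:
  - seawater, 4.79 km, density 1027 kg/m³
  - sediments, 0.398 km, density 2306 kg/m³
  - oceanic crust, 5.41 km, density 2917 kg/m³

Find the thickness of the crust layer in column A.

Take the compensation level at the base of the deeper column (depth z_c below the surface of column A) and equate Σ ρ_i t_i down to z_c; mantle fills any gap and the z_c terms cancel.
Column A: x×2800 + (z_c − 0 − x)×3389
Column B: 1.5×0 + 4.79×1027 + 0.398×2306 + 5.41×2917 + (z_c − 1.5 − 10.598)×3389
The z_c×3389 term appears on both sides and cancels. Collect the known terms of each column as K = Σ(ρt)_known − 3389 × (depth of known layers): K_A = 0 − 3389×0 = 0; K_B = 21618.088 − 3389×(1.5 + 10.598) = −19382.034.
Balance: K_A − x×(3389 − 2800) = K_B, so x = (K_A − K_B)/(3389 − 2800) = 19382/589 = 32.9 km.

32.9 km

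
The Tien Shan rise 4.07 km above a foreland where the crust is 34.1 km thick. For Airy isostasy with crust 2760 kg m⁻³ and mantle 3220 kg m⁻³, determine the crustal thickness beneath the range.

Root depth r = h ρ_c / (ρ_m − ρ_c) = 4.07 km × 2760 / 460 = 24.42 km.
Total thickness = T + h + r = 34.1 km + 4.07 km + 24.42 km = 62.6 km.

62.6 km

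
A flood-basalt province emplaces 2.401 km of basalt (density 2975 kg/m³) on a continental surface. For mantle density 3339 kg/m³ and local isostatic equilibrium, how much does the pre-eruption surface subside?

2.14 km

Subaerial loading: s = t ρ_load / ρ_m.
s = 2.401 km × 2975/3339 = 2.14 km.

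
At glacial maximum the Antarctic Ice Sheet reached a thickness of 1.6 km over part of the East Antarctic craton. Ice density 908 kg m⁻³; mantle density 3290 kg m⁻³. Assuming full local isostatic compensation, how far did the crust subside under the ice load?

Balancing pressure at the compensation depth: the ice load ρ_ice t is balanced by mantle displaced below, ρ_m s.
s = t ρ_ice / ρ_m = 1.6 km × 908/3290 = 0.442 km.

0.442 km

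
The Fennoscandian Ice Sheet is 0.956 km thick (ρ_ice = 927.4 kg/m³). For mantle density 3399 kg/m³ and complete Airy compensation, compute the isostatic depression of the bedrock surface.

For local isostatic compensation: the ice load ρ_ice t is balanced by mantle displaced below, ρ_m s.
s = t ρ_ice / ρ_m = 0.956 km × 927.4/3399 = 0.261 km.

0.261 km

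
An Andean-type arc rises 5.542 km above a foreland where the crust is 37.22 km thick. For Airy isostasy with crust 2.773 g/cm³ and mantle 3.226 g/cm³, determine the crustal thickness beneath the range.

76.7 km

Root depth r = h ρ_c / (ρ_m − ρ_c) = 5.542 km × 2.773 / 0.453 = 33.92 km.
Total thickness = T + h + r = 37.22 km + 5.542 km + 33.92 km = 76.7 km.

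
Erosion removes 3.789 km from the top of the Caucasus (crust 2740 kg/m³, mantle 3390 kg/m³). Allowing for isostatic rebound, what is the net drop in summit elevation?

Rebound u = e ρ_c/ρ_m = 3.789 km × 2740/3390 = 3.062 km.
Net surface drop = e − u = 3.789 km − 3.062 km = e (ρ_m − ρ_c)/ρ_m = 0.727 km.

0.727 km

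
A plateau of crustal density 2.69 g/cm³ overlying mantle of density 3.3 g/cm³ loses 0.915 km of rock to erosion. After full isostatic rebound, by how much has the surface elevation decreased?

Rebound u = e ρ_c/ρ_m = 0.915 km × 2.69/3.3 = 0.7459 km.
Net surface drop = e − u = 0.915 km − 0.7459 km = e (ρ_m − ρ_c)/ρ_m = 0.169 km.

0.169 km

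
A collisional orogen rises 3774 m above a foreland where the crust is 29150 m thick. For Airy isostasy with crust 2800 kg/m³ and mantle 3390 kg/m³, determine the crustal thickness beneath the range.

50800 m

Root depth r = h ρ_c / (ρ_m − ρ_c) = 3774 m × 2800 / 590 = 17910 m.
Total thickness = T + h + r = 29150 m + 3774 m + 17910 m = 50800 m.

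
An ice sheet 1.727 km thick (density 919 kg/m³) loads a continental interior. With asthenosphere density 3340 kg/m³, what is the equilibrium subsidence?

Balancing pressure at the compensation depth: the ice load ρ_ice t is balanced by mantle displaced below, ρ_m s.
s = t ρ_ice / ρ_m = 1.727 km × 919/3340 = 0.475 km.

0.475 km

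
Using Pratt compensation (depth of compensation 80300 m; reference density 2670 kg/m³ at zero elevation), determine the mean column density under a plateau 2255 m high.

Pratt balance: ρ_ref D = ρ (D + h).
ρ = ρ_ref D/(D + h) = 2670 × 80300 m/(80300 m + 2255 m) = 2600 kg/m³.

2600 kg/m³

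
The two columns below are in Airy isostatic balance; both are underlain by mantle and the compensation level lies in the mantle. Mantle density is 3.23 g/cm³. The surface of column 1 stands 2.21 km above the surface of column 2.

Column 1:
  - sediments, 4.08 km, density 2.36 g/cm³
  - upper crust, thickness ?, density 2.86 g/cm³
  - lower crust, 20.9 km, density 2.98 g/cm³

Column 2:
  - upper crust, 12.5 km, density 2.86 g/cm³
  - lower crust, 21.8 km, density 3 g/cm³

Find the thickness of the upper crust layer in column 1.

Take the compensation level at the base of the deeper column (depth z_c below the surface of column 1) and equate Σ ρ_i t_i down to z_c; mantle fills any gap and the z_c terms cancel.
Column 1: 4.08×2.36 + x×2.86 + 20.9×2.98 + (z_c − 24.98 − x)×3.23
Column 2: 2.21×0 + 12.5×2.86 + 21.8×3 + (z_c − 2.21 − 34.3)×3.23
The z_c×3.23 term appears on both sides and cancels. Collect the known terms of each column as K = Σ(ρt)_known − 3.23 × (depth of known layers): K_1 = 71.9108 − 3.23×24.98 = −8.7746; K_2 = 101.15 − 3.23×(2.21 + 34.3) = −16.7773.
Balance: K_1 − x×(3.23 − 2.86) = K_2, so x = (K_1 − K_2)/(3.23 − 2.86) = 8.0027/0.37 = 21.6 km.

21.6 km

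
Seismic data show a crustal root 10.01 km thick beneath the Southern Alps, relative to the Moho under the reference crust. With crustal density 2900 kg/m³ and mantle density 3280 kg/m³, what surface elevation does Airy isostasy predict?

Equating mass per unit area of the two columns: ρ_c h = (ρ_m − ρ_c) r.
h = r (ρ_m − ρ_c) / ρ_c = 10.01 km × (3280 − 2900) / 2900 = 1.31 km.

1.31 km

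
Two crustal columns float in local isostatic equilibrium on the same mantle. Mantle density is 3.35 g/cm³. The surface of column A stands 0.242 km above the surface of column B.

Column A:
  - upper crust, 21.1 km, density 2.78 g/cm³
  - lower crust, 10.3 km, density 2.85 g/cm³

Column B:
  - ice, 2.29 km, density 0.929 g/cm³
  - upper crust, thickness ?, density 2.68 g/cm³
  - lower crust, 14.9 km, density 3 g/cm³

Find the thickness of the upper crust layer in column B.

8.37 km

Take the compensation level at the base of the deeper column (depth z_c below the surface of column A) and equate Σ ρ_i t_i down to z_c; mantle fills any gap and the z_c terms cancel.
Column A: 21.1×2.78 + 10.3×2.85 + (z_c − 31.4)×3.35
Column B: 0.242×0 + 2.29×0.929 + x×2.68 + 14.9×3 + (z_c − 0.242 − 17.19 − x)×3.35
The z_c×3.35 term appears on both sides and cancels. Collect the known terms of each column as K = Σ(ρt)_known − 3.35 × (depth of known layers): K_A = 88.013 − 3.35×31.4 = −17.177; K_B = 46.82741 − 3.35×(0.242 + 17.19) = −11.56979.
Balance: K_A = K_B − x×(3.35 − 2.68), so x = (K_B − K_A)/(3.35 − 2.68) = 5.60721/0.67 = 8.37 km.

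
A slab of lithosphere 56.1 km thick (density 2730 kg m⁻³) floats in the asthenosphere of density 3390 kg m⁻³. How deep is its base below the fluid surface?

Draft d = t ρ_obj/ρ_fluid = 56.1 km × 2730/3390 = 45.2 km.

45.2 km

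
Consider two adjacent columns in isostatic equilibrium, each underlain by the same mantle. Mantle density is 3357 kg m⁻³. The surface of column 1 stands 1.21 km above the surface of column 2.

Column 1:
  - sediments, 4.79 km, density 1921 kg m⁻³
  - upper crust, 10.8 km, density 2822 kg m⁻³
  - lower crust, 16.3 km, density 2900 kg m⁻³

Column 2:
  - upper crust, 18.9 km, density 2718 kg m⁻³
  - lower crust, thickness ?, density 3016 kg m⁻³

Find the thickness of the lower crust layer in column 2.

11.6 km

Take the compensation level at the base of the deeper column (depth z_c below the surface of column 1) and equate Σ ρ_i t_i down to z_c; mantle fills any gap and the z_c terms cancel.
Column 1: 4.79×1921 + 10.8×2822 + 16.3×2900 + (z_c − 31.89)×3357
Column 2: 1.21×0 + 18.9×2718 + x×3016 + (z_c − 1.21 − 18.9 − x)×3357
The z_c×3357 term appears on both sides and cancels. Collect the known terms of each column as K = Σ(ρt)_known − 3357 × (depth of known layers): K_1 = 86949.19 − 3357×31.89 = −20105.54; K_2 = 51370.2 − 3357×(1.21 + 18.9) = −16139.07.
Balance: K_1 = K_2 − x×(3357 − 3016), so x = (K_2 − K_1)/(3357 − 3016) = 3966.47/341 = 11.6 km.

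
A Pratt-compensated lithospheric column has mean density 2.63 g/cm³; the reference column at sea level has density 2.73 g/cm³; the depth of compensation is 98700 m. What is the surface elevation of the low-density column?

ρ_ref D = ρ (D + h) → h = D (ρ_ref − ρ)/ρ.
h = 98700 m × (2.73 − 2.63)/2.63 = 3750 m.

3750 m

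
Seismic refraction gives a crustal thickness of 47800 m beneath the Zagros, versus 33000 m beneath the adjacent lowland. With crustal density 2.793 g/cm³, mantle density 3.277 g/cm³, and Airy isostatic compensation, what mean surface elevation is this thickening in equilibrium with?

Excess crust Δ = 47800 m − 33000 m = 14800 m, split between elevation h and root r with h + r = Δ.
Airy balance ρ_c h = (ρ_m − ρ_c) r gives r = h ρ_c/(ρ_m − ρ_c), so h (1 + ρ_c/(ρ_m − ρ_c)) = Δ, i.e. h = Δ (ρ_m − ρ_c)/ρ_m.
h = 14800 m × 0.484/3.277 = 2190 m.

2190 m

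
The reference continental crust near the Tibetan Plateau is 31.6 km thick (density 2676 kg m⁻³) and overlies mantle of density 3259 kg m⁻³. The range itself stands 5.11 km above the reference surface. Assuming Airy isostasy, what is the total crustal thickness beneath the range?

Root depth r = h ρ_c / (ρ_m − ρ_c) = 5.11 km × 2676 / 583 = 23.46 km.
Total thickness = T + h + r = 31.6 km + 5.11 km + 23.46 km = 60.2 km.

60.2 km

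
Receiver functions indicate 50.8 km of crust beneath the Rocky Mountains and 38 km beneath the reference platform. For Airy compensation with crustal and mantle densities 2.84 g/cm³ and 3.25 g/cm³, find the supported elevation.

1.61 km

Excess crust Δ = 50.8 km − 38 km = 12.8 km, split between elevation h and root r with h + r = Δ.
Airy balance ρ_c h = (ρ_m − ρ_c) r gives r = h ρ_c/(ρ_m − ρ_c), so h (1 + ρ_c/(ρ_m − ρ_c)) = Δ, i.e. h = Δ (ρ_m − ρ_c)/ρ_m.
h = 12.8 km × 0.41/3.25 = 1.61 km.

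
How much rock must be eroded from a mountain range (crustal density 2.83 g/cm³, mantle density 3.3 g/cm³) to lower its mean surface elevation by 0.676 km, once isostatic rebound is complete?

Net drop Δ = e − u = e − e ρ_c/ρ_m = e (ρ_m − ρ_c)/ρ_m.
e = Δ ρ_m/(ρ_m − ρ_c) = 0.676 km × 3.3/0.47 = 4.75 km.

4.75 km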